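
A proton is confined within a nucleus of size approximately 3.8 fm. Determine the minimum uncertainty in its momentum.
1.388 × 10^-20 kg·m/s

Using the Heisenberg uncertainty principle:
ΔxΔp ≥ ℏ/2

With Δx ≈ L = 3.800e-15 m (the confinement size):
Δp_min = ℏ/(2Δx)
Δp_min = (1.055e-34 J·s) / (2 × 3.800e-15 m)
Δp_min = 1.388e-20 kg·m/s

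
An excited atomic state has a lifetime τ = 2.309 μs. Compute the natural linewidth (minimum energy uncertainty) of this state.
142.532 peV

Using the energy-time uncertainty principle:
ΔEΔt ≥ ℏ/2

The lifetime τ represents the time uncertainty Δt.
The natural linewidth (minimum energy uncertainty) is:

ΔE = ℏ/(2τ)
ΔE = (1.055e-34 J·s) / (2 × 2.309e-06 s)
ΔE = 2.284e-29 J = 142.532 peV

This natural linewidth limits the precision of spectroscopic measurements.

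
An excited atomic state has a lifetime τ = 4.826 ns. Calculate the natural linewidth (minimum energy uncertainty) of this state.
68.194 neV

Using the energy-time uncertainty principle:
ΔEΔt ≥ ℏ/2

The lifetime τ represents the time uncertainty Δt.
The natural linewidth (minimum energy uncertainty) is:

ΔE = ℏ/(2τ)
ΔE = (1.055e-34 J·s) / (2 × 4.826e-09 s)
ΔE = 1.093e-26 J = 68.194 neV

This natural linewidth limits the precision of spectroscopic measurements.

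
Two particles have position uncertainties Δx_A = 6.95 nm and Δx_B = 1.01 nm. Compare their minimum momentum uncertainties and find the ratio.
Particle B has the larger minimum momentum uncertainty, by a factor of 6.88.

For each particle, the minimum momentum uncertainty is Δp_min = ℏ/(2Δx):

Particle A: Δp_A = ℏ/(2×6.950e-09 m) = 7.587e-27 kg·m/s
Particle B: Δp_B = ℏ/(2×1.010e-09 m) = 5.221e-26 kg·m/s

Ratio: Δp_B/Δp_A = 6.88

Since Δp_min ∝ 1/Δx, the particle with smaller position uncertainty (B) has larger momentum uncertainty.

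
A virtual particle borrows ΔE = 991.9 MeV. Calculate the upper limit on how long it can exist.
3.318 × 10^-25 s

Using the energy-time uncertainty principle:
ΔEΔt ≥ ℏ/2

For a virtual particle borrowing energy ΔE, the maximum lifetime is:
Δt_max = ℏ/(2ΔE)

Converting energy:
ΔE = 991.9 MeV = 1.589e-10 J

Δt_max = (1.055e-34 J·s) / (2 × 1.589e-10 J)
Δt_max = 3.318e-25 s = 3.318 × 10^-25 s

Virtual particles with higher borrowed energy exist for shorter times.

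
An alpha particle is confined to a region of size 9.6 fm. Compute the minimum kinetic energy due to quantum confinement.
14.169 keV

Using the uncertainty principle:

1. Position uncertainty: Δx ≈ 9.600e-15 m
2. Minimum momentum uncertainty: Δp = ℏ/(2Δx) = 5.493e-21 kg·m/s
3. Minimum kinetic energy:
   KE = (Δp)²/(2m) = (5.493e-21)²/(2 × 6.645e-27 kg)
   KE = 2.270e-15 J = 14.169 keV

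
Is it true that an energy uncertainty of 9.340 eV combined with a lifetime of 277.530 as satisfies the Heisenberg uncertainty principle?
Yes, it satisfies the uncertainty relation.

Calculate the product ΔEΔt:
ΔE = 9.340 eV = 1.496e-18 J
ΔEΔt = (1.496e-18 J) × (2.775e-16 s)
ΔEΔt = 4.153e-34 J·s

Compare to the minimum allowed value ℏ/2:
ℏ/2 = 5.273e-35 J·s

Since ΔEΔt = 4.153e-34 J·s ≥ 5.273e-35 J·s = ℏ/2,
this satisfies the uncertainty relation.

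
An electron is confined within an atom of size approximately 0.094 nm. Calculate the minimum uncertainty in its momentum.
5.609 × 10^-25 kg·m/s

Using the Heisenberg uncertainty principle:
ΔxΔp ≥ ℏ/2

With Δx ≈ L = 9.400e-11 m (the confinement size):
Δp_min = ℏ/(2Δx)
Δp_min = (1.055e-34 J·s) / (2 × 9.400e-11 m)
Δp_min = 5.609e-25 kg·m/s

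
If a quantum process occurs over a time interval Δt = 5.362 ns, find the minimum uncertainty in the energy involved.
61.377 neV

Using the energy-time uncertainty principle:
ΔEΔt ≥ ℏ/2

The minimum uncertainty in energy is:
ΔE_min = ℏ/(2Δt)
ΔE_min = (1.055e-34 J·s) / (2 × 5.362e-09 s)
ΔE_min = 9.834e-27 J = 61.377 neV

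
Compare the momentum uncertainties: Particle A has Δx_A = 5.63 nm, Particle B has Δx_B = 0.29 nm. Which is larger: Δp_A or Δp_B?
Particle B has the larger minimum momentum uncertainty, by a factor of 19.41.

For each particle, the minimum momentum uncertainty is Δp_min = ℏ/(2Δx):

Particle A: Δp_A = ℏ/(2×5.630e-09 m) = 9.366e-27 kg·m/s
Particle B: Δp_B = ℏ/(2×2.900e-10 m) = 1.818e-25 kg·m/s

Ratio: Δp_B/Δp_A = 19.41

Since Δp_min ∝ 1/Δx, the particle with smaller position uncertainty (B) has larger momentum uncertainty.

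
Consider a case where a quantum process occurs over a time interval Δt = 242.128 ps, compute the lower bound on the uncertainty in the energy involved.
1.359 μeV

Using the energy-time uncertainty principle:
ΔEΔt ≥ ℏ/2

The minimum uncertainty in energy is:
ΔE_min = ℏ/(2Δt)
ΔE_min = (1.055e-34 J·s) / (2 × 2.421e-10 s)
ΔE_min = 2.178e-25 J = 1.359 μeV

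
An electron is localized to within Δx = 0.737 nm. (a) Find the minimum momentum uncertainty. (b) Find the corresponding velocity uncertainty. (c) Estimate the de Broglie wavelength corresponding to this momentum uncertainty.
(a) Δp_min = 7.154 × 10^-26 kg·m/s
(b) Δv_min = 78.540 km/s
(c) λ_dB = 9.261 nm

Step-by-step:

(a) From the uncertainty principle:
Δp_min = ℏ/(2Δx) = (1.055e-34 J·s)/(2 × 7.370e-10 m) = 7.154e-26 kg·m/s

(b) The velocity uncertainty:
Δv = Δp/m = (7.154e-26 kg·m/s)/(9.109e-31 kg) = 7.854e+04 m/s = 78.540 km/s

(c) The de Broglie wavelength for this momentum:
λ = h/p = (6.626e-34 J·s)/(7.154e-26 kg·m/s) = 9.261e-09 m = 9.261 nm

Note: The de Broglie wavelength is comparable to the localization size, as expected from wave-particle duality.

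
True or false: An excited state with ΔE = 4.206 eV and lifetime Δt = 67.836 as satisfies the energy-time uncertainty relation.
No, it violates the uncertainty relation.

Calculate the product ΔEΔt:
ΔE = 4.206 eV = 6.739e-19 J
ΔEΔt = (6.739e-19 J) × (6.784e-17 s)
ΔEΔt = 4.571e-35 J·s

Compare to the minimum allowed value ℏ/2:
ℏ/2 = 5.273e-35 J·s

Since ΔEΔt = 4.571e-35 J·s < 5.273e-35 J·s = ℏ/2,
this violates the uncertainty relation.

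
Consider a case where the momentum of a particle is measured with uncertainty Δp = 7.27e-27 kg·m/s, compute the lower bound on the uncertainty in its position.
7.253 nm

Using the Heisenberg uncertainty principle:
ΔxΔp ≥ ℏ/2

The minimum uncertainty in position is:
Δx_min = ℏ/(2Δp)
Δx_min = (1.055e-34 J·s) / (2 × 7.270e-27 kg·m/s)
Δx_min = 7.253e-09 m = 7.253 nm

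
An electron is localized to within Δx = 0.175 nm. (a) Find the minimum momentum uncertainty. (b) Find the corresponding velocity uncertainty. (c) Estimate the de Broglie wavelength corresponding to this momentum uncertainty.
(a) Δp_min = 3.013 × 10^-25 kg·m/s
(b) Δv_min = 330.765 km/s
(c) λ_dB = 2.199 nm

Step-by-step:

(a) From the uncertainty principle:
Δp_min = ℏ/(2Δx) = (1.055e-34 J·s)/(2 × 1.750e-10 m) = 3.013e-25 kg·m/s

(b) The velocity uncertainty:
Δv = Δp/m = (3.013e-25 kg·m/s)/(9.109e-31 kg) = 3.308e+05 m/s = 330.765 km/s

(c) The de Broglie wavelength for this momentum:
λ = h/p = (6.626e-34 J·s)/(3.013e-25 kg·m/s) = 2.199e-09 m = 2.199 nm

Note: The de Broglie wavelength is comparable to the localization size, as expected from wave-particle duality.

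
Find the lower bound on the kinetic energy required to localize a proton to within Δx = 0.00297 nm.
588.087 meV

Localizing a particle requires giving it sufficient momentum uncertainty:

1. From uncertainty principle: Δp ≥ ℏ/(2Δx)
   Δp_min = (1.055e-34 J·s) / (2 × 2.970e-12 m)
   Δp_min = 1.775e-23 kg·m/s

2. This momentum uncertainty corresponds to kinetic energy:
   KE ≈ (Δp)²/(2m) = (1.775e-23)²/(2 × 1.673e-27 kg)
   KE = 9.422e-20 J = 588.087 meV

Tighter localization requires more energy.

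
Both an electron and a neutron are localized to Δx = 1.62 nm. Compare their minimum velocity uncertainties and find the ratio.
The electron has the larger minimum velocity uncertainty, by a ratio of 1838.7.

For both particles, Δp_min = ℏ/(2Δx) = 3.255e-26 kg·m/s (same for both).

The velocity uncertainty is Δv = Δp/m:
- electron: Δv = 3.255e-26 / 9.109e-31 = 3.573e+04 m/s = 35.731 km/s
- neutron: Δv = 3.255e-26 / 1.675e-27 = 1.943e+01 m/s = 19.433 m/s

Ratio: 3.573e+04 / 1.943e+01 = 1838.7

The lighter particle has larger velocity uncertainty because Δv ∝ 1/m.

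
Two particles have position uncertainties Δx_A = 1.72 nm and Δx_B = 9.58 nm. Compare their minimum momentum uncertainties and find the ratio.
Particle A has the larger minimum momentum uncertainty, by a factor of 5.57.

For each particle, the minimum momentum uncertainty is Δp_min = ℏ/(2Δx):

Particle A: Δp_A = ℏ/(2×1.720e-09 m) = 3.066e-26 kg·m/s
Particle B: Δp_B = ℏ/(2×9.580e-09 m) = 5.504e-27 kg·m/s

Ratio: Δp_A/Δp_B = 5.57

Since Δp_min ∝ 1/Δx, the particle with smaller position uncertainty (A) has larger momentum uncertainty.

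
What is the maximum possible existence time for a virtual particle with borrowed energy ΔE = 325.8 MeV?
1.010 ys

Using the energy-time uncertainty principle:
ΔEΔt ≥ ℏ/2

For a virtual particle borrowing energy ΔE, the maximum lifetime is:
Δt_max = ℏ/(2ΔE)

Converting energy:
ΔE = 325.8 MeV = 5.220e-11 J

Δt_max = (1.055e-34 J·s) / (2 × 5.220e-11 J)
Δt_max = 1.010e-24 s = 1.010 ys

Virtual particles with higher borrowed energy exist for shorter times.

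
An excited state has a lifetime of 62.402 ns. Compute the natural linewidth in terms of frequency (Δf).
1.275 MHz

Using the energy-time uncertainty principle and E = hf:
ΔEΔt ≥ ℏ/2
hΔf·Δt ≥ ℏ/2

The minimum frequency uncertainty is:
Δf = ℏ/(2hτ) = 1/(4πτ)
Δf = 1/(4π × 6.240e-08 s)
Δf = 1.275e+06 Hz = 1.275 MHz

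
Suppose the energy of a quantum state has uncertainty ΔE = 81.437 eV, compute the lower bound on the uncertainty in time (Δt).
4.041 as

Using the energy-time uncertainty principle:
ΔEΔt ≥ ℏ/2

The minimum uncertainty in time is:
Δt_min = ℏ/(2ΔE)
Δt_min = (1.055e-34 J·s) / (2 × 1.305e-17 J)
Δt_min = 4.041e-18 s = 4.041 as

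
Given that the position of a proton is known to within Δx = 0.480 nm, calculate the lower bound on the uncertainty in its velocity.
65.676 m/s

Using the Heisenberg uncertainty principle and Δp = mΔv:
ΔxΔp ≥ ℏ/2
Δx(mΔv) ≥ ℏ/2

The minimum uncertainty in velocity is:
Δv_min = ℏ/(2mΔx)
Δv_min = (1.055e-34 J·s) / (2 × 1.673e-27 kg × 4.800e-10 m)
Δv_min = 6.568e+01 m/s = 65.676 m/s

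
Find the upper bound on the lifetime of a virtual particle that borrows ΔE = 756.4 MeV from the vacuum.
4.351 × 10^-25 s

Using the energy-time uncertainty principle:
ΔEΔt ≥ ℏ/2

For a virtual particle borrowing energy ΔE, the maximum lifetime is:
Δt_max = ℏ/(2ΔE)

Converting energy:
ΔE = 756.4 MeV = 1.212e-10 J

Δt_max = (1.055e-34 J·s) / (2 × 1.212e-10 J)
Δt_max = 4.351e-25 s = 4.351 × 10^-25 s

Virtual particles with higher borrowed energy exist for shorter times.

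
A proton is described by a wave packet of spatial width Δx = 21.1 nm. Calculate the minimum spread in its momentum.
2.499 × 10^-27 kg·m/s

For a wave packet, the spatial width Δx and momentum spread Δp are related by the uncertainty principle:
ΔxΔp ≥ ℏ/2

The minimum momentum spread is:
Δp_min = ℏ/(2Δx)
Δp_min = (1.055e-34 J·s) / (2 × 2.110e-08 m)
Δp_min = 2.499e-27 kg·m/s

A wave packet cannot have both a well-defined position and well-defined momentum.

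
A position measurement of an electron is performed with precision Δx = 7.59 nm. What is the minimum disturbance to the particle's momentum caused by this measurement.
6.947 × 10^-27 kg·m/s

The uncertainty principle implies that measuring position disturbs momentum:
ΔxΔp ≥ ℏ/2

When we measure position with precision Δx, we necessarily introduce a momentum uncertainty:
Δp ≥ ℏ/(2Δx)
Δp_min = (1.055e-34 J·s) / (2 × 7.590e-09 m)
Δp_min = 6.947e-27 kg·m/s

The more precisely we measure position, the greater the momentum disturbance.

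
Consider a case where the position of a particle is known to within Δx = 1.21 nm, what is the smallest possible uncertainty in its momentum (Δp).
4.358 × 10^-26 kg·m/s

Using the Heisenberg uncertainty principle:
ΔxΔp ≥ ℏ/2

The minimum uncertainty in momentum is:
Δp_min = ℏ/(2Δx)
Δp_min = (1.055e-34 J·s) / (2 × 1.210e-09 m)
Δp_min = 4.358e-26 kg·m/s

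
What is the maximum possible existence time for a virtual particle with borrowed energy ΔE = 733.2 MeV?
4.489 × 10^-25 s

Using the energy-time uncertainty principle:
ΔEΔt ≥ ℏ/2

For a virtual particle borrowing energy ΔE, the maximum lifetime is:
Δt_max = ℏ/(2ΔE)

Converting energy:
ΔE = 733.2 MeV = 1.175e-10 J

Δt_max = (1.055e-34 J·s) / (2 × 1.175e-10 J)
Δt_max = 4.489e-25 s = 4.489 × 10^-25 s

Virtual particles with higher borrowed energy exist for shorter times.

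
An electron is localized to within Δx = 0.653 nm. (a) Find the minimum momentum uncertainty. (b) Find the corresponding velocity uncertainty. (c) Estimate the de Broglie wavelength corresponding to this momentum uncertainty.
(a) Δp_min = 8.075 × 10^-26 kg·m/s
(b) Δv_min = 88.643 km/s
(c) λ_dB = 8.206 nm

Step-by-step:

(a) From the uncertainty principle:
Δp_min = ℏ/(2Δx) = (1.055e-34 J·s)/(2 × 6.530e-10 m) = 8.075e-26 kg·m/s

(b) The velocity uncertainty:
Δv = Δp/m = (8.075e-26 kg·m/s)/(9.109e-31 kg) = 8.864e+04 m/s = 88.643 km/s

(c) The de Broglie wavelength for this momentum:
λ = h/p = (6.626e-34 J·s)/(8.075e-26 kg·m/s) = 8.206e-09 m = 8.206 nm

Note: The de Broglie wavelength is comparable to the localization size, as expected from wave-particle duality.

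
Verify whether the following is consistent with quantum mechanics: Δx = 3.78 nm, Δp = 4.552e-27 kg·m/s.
No, it violates the uncertainty principle (impossible measurement).

Calculate the product ΔxΔp:
ΔxΔp = (3.780e-09 m) × (4.552e-27 kg·m/s)
ΔxΔp = 1.721e-35 J·s

Compare to the minimum allowed value ℏ/2:
ℏ/2 = 5.273e-35 J·s

Since ΔxΔp = 1.721e-35 J·s < 5.273e-35 J·s = ℏ/2,
the measurement violates the uncertainty principle.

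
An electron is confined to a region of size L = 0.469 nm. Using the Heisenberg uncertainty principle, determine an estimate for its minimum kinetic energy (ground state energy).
43.303 meV

Using the uncertainty principle to estimate ground state energy:

1. The position uncertainty is approximately the confinement size:
   Δx ≈ L = 4.690e-10 m

2. From ΔxΔp ≥ ℏ/2, the minimum momentum uncertainty is:
   Δp ≈ ℏ/(2L) = 1.124e-25 kg·m/s

3. The kinetic energy is approximately:
   KE ≈ (Δp)²/(2m) = (1.124e-25)²/(2 × 9.109e-31 kg)
   KE ≈ 6.938e-21 J = 43.303 meV

This is an order-of-magnitude estimate of the ground state energy.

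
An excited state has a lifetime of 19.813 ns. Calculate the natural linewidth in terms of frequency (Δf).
4.016 MHz

Using the energy-time uncertainty principle and E = hf:
ΔEΔt ≥ ℏ/2
hΔf·Δt ≥ ℏ/2

The minimum frequency uncertainty is:
Δf = ℏ/(2hτ) = 1/(4πτ)
Δf = 1/(4π × 1.981e-08 s)
Δf = 4.016e+06 Hz = 4.016 MHz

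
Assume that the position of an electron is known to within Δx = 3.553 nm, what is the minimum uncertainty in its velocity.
16.292 km/s

Using the Heisenberg uncertainty principle and Δp = mΔv:
ΔxΔp ≥ ℏ/2
Δx(mΔv) ≥ ℏ/2

The minimum uncertainty in velocity is:
Δv_min = ℏ/(2mΔx)
Δv_min = (1.055e-34 J·s) / (2 × 9.109e-31 kg × 3.553e-09 m)
Δv_min = 1.629e+04 m/s = 16.292 km/s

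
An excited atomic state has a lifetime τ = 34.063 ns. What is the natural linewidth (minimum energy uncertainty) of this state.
9.662 neV

Using the energy-time uncertainty principle:
ΔEΔt ≥ ℏ/2

The lifetime τ represents the time uncertainty Δt.
The natural linewidth (minimum energy uncertainty) is:

ΔE = ℏ/(2τ)
ΔE = (1.055e-34 J·s) / (2 × 3.406e-08 s)
ΔE = 1.548e-27 J = 9.662 neV

This natural linewidth limits the precision of spectroscopic measurements.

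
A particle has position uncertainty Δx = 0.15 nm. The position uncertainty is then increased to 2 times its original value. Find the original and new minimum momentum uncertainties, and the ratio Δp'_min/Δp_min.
Original Δp_min = 3.515 × 10^-25 kg·m/s; new Δp'_min = 1.758 × 10^-25 kg·m/s; ratio Δp'_min/Δp_min = 1/2.

From the uncertainty principle ΔxΔp ≥ ℏ/2, the minimum momentum uncertainty is Δp_min = ℏ/(2Δx).

Original (Δx = 0.15 nm = 1.500e-10 m):
Δp_min = (1.055e-34 J·s)/(2 × 1.500e-10 m) = 3.515e-25 kg·m/s

When Δx → 2Δx:
Δp'_min = ℏ/(2 × 2Δx) = (1/2) × ℏ/(2Δx) = (1/2) × Δp_min
Δp'_min = 1/2 × 3.515e-25 kg·m/s = 1.758e-25 kg·m/s

Since Δp_min ∝ 1/Δx, when Δx is increased to 2 times its original value, Δp_min decreases to 1/2 of its original value.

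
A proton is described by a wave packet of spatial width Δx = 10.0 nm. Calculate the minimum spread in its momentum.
5.273 × 10^-27 kg·m/s

For a wave packet, the spatial width Δx and momentum spread Δp are related by the uncertainty principle:
ΔxΔp ≥ ℏ/2

The minimum momentum spread is:
Δp_min = ℏ/(2Δx)
Δp_min = (1.055e-34 J·s) / (2 × 1.000e-08 m)
Δp_min = 5.273e-27 kg·m/s

A wave packet cannot have both a well-defined position and well-defined momentum.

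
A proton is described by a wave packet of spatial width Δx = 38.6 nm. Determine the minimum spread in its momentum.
1.366 × 10^-27 kg·m/s

For a wave packet, the spatial width Δx and momentum spread Δp are related by the uncertainty principle:
ΔxΔp ≥ ℏ/2

The minimum momentum spread is:
Δp_min = ℏ/(2Δx)
Δp_min = (1.055e-34 J·s) / (2 × 3.860e-08 m)
Δp_min = 1.366e-27 kg·m/s

A wave packet cannot have both a well-defined position and well-defined momentum.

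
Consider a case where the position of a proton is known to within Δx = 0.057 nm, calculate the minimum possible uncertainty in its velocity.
553.062 m/s

Using the Heisenberg uncertainty principle and Δp = mΔv:
ΔxΔp ≥ ℏ/2
Δx(mΔv) ≥ ℏ/2

The minimum uncertainty in velocity is:
Δv_min = ℏ/(2mΔx)
Δv_min = (1.055e-34 J·s) / (2 × 1.673e-27 kg × 5.700e-11 m)
Δv_min = 5.531e+02 m/s = 553.062 m/s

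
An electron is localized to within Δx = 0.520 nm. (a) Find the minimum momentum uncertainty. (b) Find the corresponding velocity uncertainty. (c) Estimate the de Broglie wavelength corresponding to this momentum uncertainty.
(a) Δp_min = 1.014 × 10^-25 kg·m/s
(b) Δv_min = 111.315 km/s
(c) λ_dB = 6.535 nm

Step-by-step:

(a) From the uncertainty principle:
Δp_min = ℏ/(2Δx) = (1.055e-34 J·s)/(2 × 5.200e-10 m) = 1.014e-25 kg·m/s

(b) The velocity uncertainty:
Δv = Δp/m = (1.014e-25 kg·m/s)/(9.109e-31 kg) = 1.113e+05 m/s = 111.315 km/s

(c) The de Broglie wavelength for this momentum:
λ = h/p = (6.626e-34 J·s)/(1.014e-25 kg·m/s) = 6.535e-09 m = 6.535 nm

Note: The de Broglie wavelength is comparable to the localization size, as expected from wave-particle duality.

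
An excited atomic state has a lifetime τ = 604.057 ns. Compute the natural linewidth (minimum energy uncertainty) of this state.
544.826 peV

Using the energy-time uncertainty principle:
ΔEΔt ≥ ℏ/2

The lifetime τ represents the time uncertainty Δt.
The natural linewidth (minimum energy uncertainty) is:

ΔE = ℏ/(2τ)
ΔE = (1.055e-34 J·s) / (2 × 6.041e-07 s)
ΔE = 8.729e-29 J = 544.826 peV

This natural linewidth limits the precision of spectroscopic measurements.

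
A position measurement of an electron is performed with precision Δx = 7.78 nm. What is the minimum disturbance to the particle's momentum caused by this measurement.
6.777 × 10^-27 kg·m/s

The uncertainty principle implies that measuring position disturbs momentum:
ΔxΔp ≥ ℏ/2

When we measure position with precision Δx, we necessarily introduce a momentum uncertainty:
Δp ≥ ℏ/(2Δx)
Δp_min = (1.055e-34 J·s) / (2 × 7.780e-09 m)
Δp_min = 6.777e-27 kg·m/s

The more precisely we measure position, the greater the momentum disturbance.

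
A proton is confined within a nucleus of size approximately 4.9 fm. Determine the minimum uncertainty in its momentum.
1.076 × 10^-20 kg·m/s

Using the Heisenberg uncertainty principle:
ΔxΔp ≥ ℏ/2

With Δx ≈ L = 4.900e-15 m (the confinement size):
Δp_min = ℏ/(2Δx)
Δp_min = (1.055e-34 J·s) / (2 × 4.900e-15 m)
Δp_min = 1.076e-20 kg·m/s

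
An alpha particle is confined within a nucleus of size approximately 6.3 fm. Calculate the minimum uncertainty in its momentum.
8.370 × 10^-21 kg·m/s

Using the Heisenberg uncertainty principle:
ΔxΔp ≥ ℏ/2

With Δx ≈ L = 6.300e-15 m (the confinement size):
Δp_min = ℏ/(2Δx)
Δp_min = (1.055e-34 J·s) / (2 × 6.300e-15 m)
Δp_min = 8.370e-21 kg·m/s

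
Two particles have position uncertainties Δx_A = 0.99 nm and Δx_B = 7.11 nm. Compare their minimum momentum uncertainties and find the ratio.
Particle A has the larger minimum momentum uncertainty, by a factor of 7.18.

For each particle, the minimum momentum uncertainty is Δp_min = ℏ/(2Δx):

Particle A: Δp_A = ℏ/(2×9.900e-10 m) = 5.326e-26 kg·m/s
Particle B: Δp_B = ℏ/(2×7.110e-09 m) = 7.416e-27 kg·m/s

Ratio: Δp_A/Δp_B = 7.18

Since Δp_min ∝ 1/Δx, the particle with smaller position uncertainty (A) has larger momentum uncertainty.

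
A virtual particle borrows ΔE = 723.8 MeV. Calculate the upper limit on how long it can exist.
4.547 × 10^-25 s

Using the energy-time uncertainty principle:
ΔEΔt ≥ ℏ/2

For a virtual particle borrowing energy ΔE, the maximum lifetime is:
Δt_max = ℏ/(2ΔE)

Converting energy:
ΔE = 723.8 MeV = 1.160e-10 J

Δt_max = (1.055e-34 J·s) / (2 × 1.160e-10 J)
Δt_max = 4.547e-25 s = 4.547 × 10^-25 s

Virtual particles with higher borrowed energy exist for shorter times.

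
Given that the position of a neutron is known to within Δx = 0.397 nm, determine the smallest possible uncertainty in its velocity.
79.298 m/s

Using the Heisenberg uncertainty principle and Δp = mΔv:
ΔxΔp ≥ ℏ/2
Δx(mΔv) ≥ ℏ/2

The minimum uncertainty in velocity is:
Δv_min = ℏ/(2mΔx)
Δv_min = (1.055e-34 J·s) / (2 × 1.675e-27 kg × 3.970e-10 m)
Δv_min = 7.930e+01 m/s = 79.298 m/s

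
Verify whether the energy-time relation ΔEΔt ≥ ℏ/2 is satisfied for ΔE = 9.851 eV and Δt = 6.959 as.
No, it violates the uncertainty relation.

Calculate the product ΔEΔt:
ΔE = 9.851 eV = 1.578e-18 J
ΔEΔt = (1.578e-18 J) × (6.959e-18 s)
ΔEΔt = 1.098e-35 J·s

Compare to the minimum allowed value ℏ/2:
ℏ/2 = 5.273e-35 J·s

Since ΔEΔt = 1.098e-35 J·s < 5.273e-35 J·s = ℏ/2,
this violates the uncertainty relation.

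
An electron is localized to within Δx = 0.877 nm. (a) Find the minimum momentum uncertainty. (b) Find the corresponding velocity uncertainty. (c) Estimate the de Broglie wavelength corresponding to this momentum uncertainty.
(a) Δp_min = 6.012 × 10^-26 kg·m/s
(b) Δv_min = 66.002 km/s
(c) λ_dB = 11.021 nm

Step-by-step:

(a) From the uncertainty principle:
Δp_min = ℏ/(2Δx) = (1.055e-34 J·s)/(2 × 8.770e-10 m) = 6.012e-26 kg·m/s

(b) The velocity uncertainty:
Δv = Δp/m = (6.012e-26 kg·m/s)/(9.109e-31 kg) = 6.600e+04 m/s = 66.002 km/s

(c) The de Broglie wavelength for this momentum:
λ = h/p = (6.626e-34 J·s)/(6.012e-26 kg·m/s) = 1.102e-08 m = 11.021 nm

Note: The de Broglie wavelength is comparable to the localization size, as expected from wave-particle duality.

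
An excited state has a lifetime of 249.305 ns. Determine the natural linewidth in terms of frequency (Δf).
319.197 kHz

Using the energy-time uncertainty principle and E = hf:
ΔEΔt ≥ ℏ/2
hΔf·Δt ≥ ℏ/2

The minimum frequency uncertainty is:
Δf = ℏ/(2hτ) = 1/(4πτ)
Δf = 1/(4π × 2.493e-07 s)
Δf = 3.192e+05 Hz = 319.197 kHz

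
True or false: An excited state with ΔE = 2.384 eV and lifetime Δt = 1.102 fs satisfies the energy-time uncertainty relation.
Yes, it satisfies the uncertainty relation.

Calculate the product ΔEΔt:
ΔE = 2.384 eV = 3.820e-19 J
ΔEΔt = (3.820e-19 J) × (1.102e-15 s)
ΔEΔt = 4.209e-34 J·s

Compare to the minimum allowed value ℏ/2:
ℏ/2 = 5.273e-35 J·s

Since ΔEΔt = 4.209e-34 J·s ≥ 5.273e-35 J·s = ℏ/2,
this satisfies the uncertainty relation.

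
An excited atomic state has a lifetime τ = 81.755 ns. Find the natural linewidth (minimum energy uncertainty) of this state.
4.026 neV

Using the energy-time uncertainty principle:
ΔEΔt ≥ ℏ/2

The lifetime τ represents the time uncertainty Δt.
The natural linewidth (minimum energy uncertainty) is:

ΔE = ℏ/(2τ)
ΔE = (1.055e-34 J·s) / (2 × 8.175e-08 s)
ΔE = 6.450e-28 J = 4.026 neV

This natural linewidth limits the precision of spectroscopic measurements.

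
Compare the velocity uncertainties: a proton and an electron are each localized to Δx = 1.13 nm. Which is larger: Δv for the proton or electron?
The electron has the larger minimum velocity uncertainty, by a ratio of 1836.2.

For both particles, Δp_min = ℏ/(2Δx) = 4.666e-26 kg·m/s (same for both).

The velocity uncertainty is Δv = Δp/m:
- proton: Δv = 4.666e-26 / 1.673e-27 = 2.790e+01 m/s = 27.898 m/s
- electron: Δv = 4.666e-26 / 9.109e-31 = 5.122e+04 m/s = 51.225 km/s

Ratio: 5.122e+04 / 2.790e+01 = 1836.2

The lighter particle has larger velocity uncertainty because Δv ∝ 1/m.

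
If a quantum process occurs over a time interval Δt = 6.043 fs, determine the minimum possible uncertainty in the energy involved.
54.461 meV

Using the energy-time uncertainty principle:
ΔEΔt ≥ ℏ/2

The minimum uncertainty in energy is:
ΔE_min = ℏ/(2Δt)
ΔE_min = (1.055e-34 J·s) / (2 × 6.043e-15 s)
ΔE_min = 8.726e-21 J = 54.461 meV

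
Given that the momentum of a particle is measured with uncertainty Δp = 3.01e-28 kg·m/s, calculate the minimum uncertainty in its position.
175.178 nm

Using the Heisenberg uncertainty principle:
ΔxΔp ≥ ℏ/2

The minimum uncertainty in position is:
Δx_min = ℏ/(2Δp)
Δx_min = (1.055e-34 J·s) / (2 × 3.010e-28 kg·m/s)
Δx_min = 1.752e-07 m = 175.178 nm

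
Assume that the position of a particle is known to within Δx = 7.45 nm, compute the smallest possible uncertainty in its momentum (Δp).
7.078 × 10^-27 kg·m/s

Using the Heisenberg uncertainty principle:
ΔxΔp ≥ ℏ/2

The minimum uncertainty in momentum is:
Δp_min = ℏ/(2Δx)
Δp_min = (1.055e-34 J·s) / (2 × 7.450e-09 m)
Δp_min = 7.078e-27 kg·m/s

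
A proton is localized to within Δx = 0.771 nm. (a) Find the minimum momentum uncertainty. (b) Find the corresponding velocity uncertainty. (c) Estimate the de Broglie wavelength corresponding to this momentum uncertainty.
(a) Δp_min = 6.839 × 10^-26 kg·m/s
(b) Δv_min = 40.888 m/s
(c) λ_dB = 9.689 nm

Step-by-step:

(a) From the uncertainty principle:
Δp_min = ℏ/(2Δx) = (1.055e-34 J·s)/(2 × 7.710e-10 m) = 6.839e-26 kg·m/s

(b) The velocity uncertainty:
Δv = Δp/m = (6.839e-26 kg·m/s)/(1.673e-27 kg) = 4.089e+01 m/s = 40.888 m/s

(c) The de Broglie wavelength for this momentum:
λ = h/p = (6.626e-34 J·s)/(6.839e-26 kg·m/s) = 9.689e-09 m = 9.689 nm

Note: The de Broglie wavelength is comparable to the localization size, as expected from wave-particle duality.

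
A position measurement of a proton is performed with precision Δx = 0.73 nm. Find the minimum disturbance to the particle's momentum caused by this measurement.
7.223 × 10^-26 kg·m/s

The uncertainty principle implies that measuring position disturbs momentum:
ΔxΔp ≥ ℏ/2

When we measure position with precision Δx, we necessarily introduce a momentum uncertainty:
Δp ≥ ℏ/(2Δx)
Δp_min = (1.055e-34 J·s) / (2 × 7.300e-10 m)
Δp_min = 7.223e-26 kg·m/s

The more precisely we measure position, the greater the momentum disturbance.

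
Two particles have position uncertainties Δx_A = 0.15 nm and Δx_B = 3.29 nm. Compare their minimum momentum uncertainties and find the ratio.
Particle A has the larger minimum momentum uncertainty, by a factor of 21.93.

For each particle, the minimum momentum uncertainty is Δp_min = ℏ/(2Δx):

Particle A: Δp_A = ℏ/(2×1.500e-10 m) = 3.515e-25 kg·m/s
Particle B: Δp_B = ℏ/(2×3.290e-09 m) = 1.603e-26 kg·m/s

Ratio: Δp_A/Δp_B = 21.93

Since Δp_min ∝ 1/Δx, the particle with smaller position uncertainty (A) has larger momentum uncertainty.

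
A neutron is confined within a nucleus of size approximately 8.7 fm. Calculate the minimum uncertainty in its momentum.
6.061 × 10^-21 kg·m/s

Using the Heisenberg uncertainty principle:
ΔxΔp ≥ ℏ/2

With Δx ≈ L = 8.700e-15 m (the confinement size):
Δp_min = ℏ/(2Δx)
Δp_min = (1.055e-34 J·s) / (2 × 8.700e-15 m)
Δp_min = 6.061e-21 kg·m/s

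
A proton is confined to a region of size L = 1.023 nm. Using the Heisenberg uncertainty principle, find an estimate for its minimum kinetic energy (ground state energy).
4.957 μeV

Using the uncertainty principle to estimate ground state energy:

1. The position uncertainty is approximately the confinement size:
   Δx ≈ L = 1.023e-09 m

2. From ΔxΔp ≥ ℏ/2, the minimum momentum uncertainty is:
   Δp ≈ ℏ/(2L) = 5.154e-26 kg·m/s

3. The kinetic energy is approximately:
   KE ≈ (Δp)²/(2m) = (5.154e-26)²/(2 × 1.673e-27 kg)
   KE ≈ 7.942e-25 J = 4.957 μeV

This is an order-of-magnitude estimate of the ground state energy.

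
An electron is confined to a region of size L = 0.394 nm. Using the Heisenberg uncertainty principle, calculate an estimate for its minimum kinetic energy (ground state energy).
61.358 meV

Using the uncertainty principle to estimate ground state energy:

1. The position uncertainty is approximately the confinement size:
   Δx ≈ L = 3.940e-10 m

2. From ΔxΔp ≥ ℏ/2, the minimum momentum uncertainty is:
   Δp ≈ ℏ/(2L) = 1.338e-25 kg·m/s

3. The kinetic energy is approximately:
   KE ≈ (Δp)²/(2m) = (1.338e-25)²/(2 × 9.109e-31 kg)
   KE ≈ 9.831e-21 J = 61.358 meV

This is an order-of-magnitude estimate of the ground state energy.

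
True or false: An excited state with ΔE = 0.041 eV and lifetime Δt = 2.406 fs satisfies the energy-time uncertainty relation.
No, it violates the uncertainty relation.

Calculate the product ΔEΔt:
ΔE = 0.041 eV = 6.569e-21 J
ΔEΔt = (6.569e-21 J) × (2.406e-15 s)
ΔEΔt = 1.580e-35 J·s

Compare to the minimum allowed value ℏ/2:
ℏ/2 = 5.273e-35 J·s

Since ΔEΔt = 1.580e-35 J·s < 5.273e-35 J·s = ℏ/2,
this violates the uncertainty relation.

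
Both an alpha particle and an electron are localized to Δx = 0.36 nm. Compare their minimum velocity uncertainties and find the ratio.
The electron has the larger minimum velocity uncertainty, by a ratio of 7294.3.

For both particles, Δp_min = ℏ/(2Δx) = 1.465e-25 kg·m/s (same for both).

The velocity uncertainty is Δv = Δp/m:
- alpha particle: Δv = 1.465e-25 / 6.645e-27 = 2.204e+01 m/s = 22.043 m/s
- electron: Δv = 1.465e-25 / 9.109e-31 = 1.608e+05 m/s = 160.788 km/s

Ratio: 1.608e+05 / 2.204e+01 = 7294.3

The lighter particle has larger velocity uncertainty because Δv ∝ 1/m.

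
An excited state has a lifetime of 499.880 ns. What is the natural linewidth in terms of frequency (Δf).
159.193 kHz

Using the energy-time uncertainty principle and E = hf:
ΔEΔt ≥ ℏ/2
hΔf·Δt ≥ ℏ/2

The minimum frequency uncertainty is:
Δf = ℏ/(2hτ) = 1/(4πτ)
Δf = 1/(4π × 4.999e-07 s)
Δf = 1.592e+05 Hz = 159.193 kHz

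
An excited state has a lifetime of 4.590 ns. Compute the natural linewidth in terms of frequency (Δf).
17.337 MHz

Using the energy-time uncertainty principle and E = hf:
ΔEΔt ≥ ℏ/2
hΔf·Δt ≥ ℏ/2

The minimum frequency uncertainty is:
Δf = ℏ/(2hτ) = 1/(4πτ)
Δf = 1/(4π × 4.590e-09 s)
Δf = 1.734e+07 Hz = 17.337 MHz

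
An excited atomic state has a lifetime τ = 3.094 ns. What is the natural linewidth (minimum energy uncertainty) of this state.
106.369 neV

Using the energy-time uncertainty principle:
ΔEΔt ≥ ℏ/2

The lifetime τ represents the time uncertainty Δt.
The natural linewidth (minimum energy uncertainty) is:

ΔE = ℏ/(2τ)
ΔE = (1.055e-34 J·s) / (2 × 3.094e-09 s)
ΔE = 1.704e-26 J = 106.369 neV

This natural linewidth limits the precision of spectroscopic measurements.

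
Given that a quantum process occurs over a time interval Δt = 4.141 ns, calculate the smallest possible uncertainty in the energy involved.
79.475 neV

Using the energy-time uncertainty principle:
ΔEΔt ≥ ℏ/2

The minimum uncertainty in energy is:
ΔE_min = ℏ/(2Δt)
ΔE_min = (1.055e-34 J·s) / (2 × 4.141e-09 s)
ΔE_min = 1.273e-26 J = 79.475 neV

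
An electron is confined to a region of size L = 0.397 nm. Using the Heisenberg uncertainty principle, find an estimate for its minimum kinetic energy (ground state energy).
60.434 meV

Using the uncertainty principle to estimate ground state energy:

1. The position uncertainty is approximately the confinement size:
   Δx ≈ L = 3.970e-10 m

2. From ΔxΔp ≥ ℏ/2, the minimum momentum uncertainty is:
   Δp ≈ ℏ/(2L) = 1.328e-25 kg·m/s

3. The kinetic energy is approximately:
   KE ≈ (Δp)²/(2m) = (1.328e-25)²/(2 × 9.109e-31 kg)
   KE ≈ 9.683e-21 J = 60.434 meV

This is an order-of-magnitude estimate of the ground state energy.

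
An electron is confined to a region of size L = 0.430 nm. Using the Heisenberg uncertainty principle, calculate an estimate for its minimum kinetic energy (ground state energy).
51.514 meV

Using the uncertainty principle to estimate ground state energy:

1. The position uncertainty is approximately the confinement size:
   Δx ≈ L = 4.300e-10 m

2. From ΔxΔp ≥ ℏ/2, the minimum momentum uncertainty is:
   Δp ≈ ℏ/(2L) = 1.226e-25 kg·m/s

3. The kinetic energy is approximately:
   KE ≈ (Δp)²/(2m) = (1.226e-25)²/(2 × 9.109e-31 kg)
   KE ≈ 8.253e-21 J = 51.514 meV

This is an order-of-magnitude estimate of the ground state energy.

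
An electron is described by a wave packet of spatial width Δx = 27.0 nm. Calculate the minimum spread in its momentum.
1.953 × 10^-27 kg·m/s

For a wave packet, the spatial width Δx and momentum spread Δp are related by the uncertainty principle:
ΔxΔp ≥ ℏ/2

The minimum momentum spread is:
Δp_min = ℏ/(2Δx)
Δp_min = (1.055e-34 J·s) / (2 × 2.700e-08 m)
Δp_min = 1.953e-27 kg·m/s

A wave packet cannot have both a well-defined position and well-defined momentum.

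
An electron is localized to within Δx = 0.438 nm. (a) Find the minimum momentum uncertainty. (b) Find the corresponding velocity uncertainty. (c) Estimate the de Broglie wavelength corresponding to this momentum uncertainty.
(a) Δp_min = 1.204 × 10^-25 kg·m/s
(b) Δv_min = 132.155 km/s
(c) λ_dB = 5.504 nm

Step-by-step:

(a) From the uncertainty principle:
Δp_min = ℏ/(2Δx) = (1.055e-34 J·s)/(2 × 4.380e-10 m) = 1.204e-25 kg·m/s

(b) The velocity uncertainty:
Δv = Δp/m = (1.204e-25 kg·m/s)/(9.109e-31 kg) = 1.322e+05 m/s = 132.155 km/s

(c) The de Broglie wavelength for this momentum:
λ = h/p = (6.626e-34 J·s)/(1.204e-25 kg·m/s) = 5.504e-09 m = 5.504 nm

Note: The de Broglie wavelength is comparable to the localization size, as expected from wave-particle duality.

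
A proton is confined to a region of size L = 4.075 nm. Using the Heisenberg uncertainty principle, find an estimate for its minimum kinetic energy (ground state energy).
312.391 neV

Using the uncertainty principle to estimate ground state energy:

1. The position uncertainty is approximately the confinement size:
   Δx ≈ L = 4.075e-09 m

2. From ΔxΔp ≥ ℏ/2, the minimum momentum uncertainty is:
   Δp ≈ ℏ/(2L) = 1.294e-26 kg·m/s

3. The kinetic energy is approximately:
   KE ≈ (Δp)²/(2m) = (1.294e-26)²/(2 × 1.673e-27 kg)
   KE ≈ 5.005e-26 J = 312.391 neV

This is an order-of-magnitude estimate of the ground state energy.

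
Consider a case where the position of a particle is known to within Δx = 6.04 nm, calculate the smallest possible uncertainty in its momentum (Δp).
8.730 × 10^-27 kg·m/s

Using the Heisenberg uncertainty principle:
ΔxΔp ≥ ℏ/2

The minimum uncertainty in momentum is:
Δp_min = ℏ/(2Δx)
Δp_min = (1.055e-34 J·s) / (2 × 6.040e-09 m)
Δp_min = 8.730e-27 kg·m/s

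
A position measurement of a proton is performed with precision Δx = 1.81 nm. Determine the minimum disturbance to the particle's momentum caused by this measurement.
2.913 × 10^-26 kg·m/s

The uncertainty principle implies that measuring position disturbs momentum:
ΔxΔp ≥ ℏ/2

When we measure position with precision Δx, we necessarily introduce a momentum uncertainty:
Δp ≥ ℏ/(2Δx)
Δp_min = (1.055e-34 J·s) / (2 × 1.810e-09 m)
Δp_min = 2.913e-26 kg·m/s

The more precisely we measure position, the greater the momentum disturbance.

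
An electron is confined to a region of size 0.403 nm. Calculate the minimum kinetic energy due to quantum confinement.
58.648 meV

Using the uncertainty principle:

1. Position uncertainty: Δx ≈ 4.030e-10 m
2. Minimum momentum uncertainty: Δp = ℏ/(2Δx) = 1.308e-25 kg·m/s
3. Minimum kinetic energy:
   KE = (Δp)²/(2m) = (1.308e-25)²/(2 × 9.109e-31 kg)
   KE = 9.396e-21 J = 58.648 meV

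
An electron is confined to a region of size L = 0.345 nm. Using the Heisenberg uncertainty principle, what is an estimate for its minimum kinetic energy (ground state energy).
80.025 meV

Using the uncertainty principle to estimate ground state energy:

1. The position uncertainty is approximately the confinement size:
   Δx ≈ L = 3.450e-10 m

2. From ΔxΔp ≥ ℏ/2, the minimum momentum uncertainty is:
   Δp ≈ ℏ/(2L) = 1.528e-25 kg·m/s

3. The kinetic energy is approximately:
   KE ≈ (Δp)²/(2m) = (1.528e-25)²/(2 × 9.109e-31 kg)
   KE ≈ 1.282e-20 J = 80.025 meV

This is an order-of-magnitude estimate of the ground state energy.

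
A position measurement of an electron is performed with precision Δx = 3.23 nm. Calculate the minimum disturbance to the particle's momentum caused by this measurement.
1.632 × 10^-26 kg·m/s

The uncertainty principle implies that measuring position disturbs momentum:
ΔxΔp ≥ ℏ/2

When we measure position with precision Δx, we necessarily introduce a momentum uncertainty:
Δp ≥ ℏ/(2Δx)
Δp_min = (1.055e-34 J·s) / (2 × 3.230e-09 m)
Δp_min = 1.632e-26 kg·m/s

The more precisely we measure position, the greater the momentum disturbance.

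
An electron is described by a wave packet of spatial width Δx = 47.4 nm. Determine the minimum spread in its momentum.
1.112 × 10^-27 kg·m/s

For a wave packet, the spatial width Δx and momentum spread Δp are related by the uncertainty principle:
ΔxΔp ≥ ℏ/2

The minimum momentum spread is:
Δp_min = ℏ/(2Δx)
Δp_min = (1.055e-34 J·s) / (2 × 4.740e-08 m)
Δp_min = 1.112e-27 kg·m/s

A wave packet cannot have both a well-defined position and well-defined momentum.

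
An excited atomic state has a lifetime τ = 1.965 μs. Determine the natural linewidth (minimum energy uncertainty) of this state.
167.484 peV

Using the energy-time uncertainty principle:
ΔEΔt ≥ ℏ/2

The lifetime τ represents the time uncertainty Δt.
The natural linewidth (minimum energy uncertainty) is:

ΔE = ℏ/(2τ)
ΔE = (1.055e-34 J·s) / (2 × 1.965e-06 s)
ΔE = 2.683e-29 J = 167.484 peV

This natural linewidth limits the precision of spectroscopic measurements.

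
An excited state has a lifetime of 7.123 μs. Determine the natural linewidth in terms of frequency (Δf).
11.172 kHz

Using the energy-time uncertainty principle and E = hf:
ΔEΔt ≥ ℏ/2
hΔf·Δt ≥ ℏ/2

The minimum frequency uncertainty is:
Δf = ℏ/(2hτ) = 1/(4πτ)
Δf = 1/(4π × 7.123e-06 s)
Δf = 1.117e+04 Hz = 11.172 kHz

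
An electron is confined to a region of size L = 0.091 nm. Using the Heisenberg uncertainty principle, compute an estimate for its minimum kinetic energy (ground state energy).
1.150 eV

Using the uncertainty principle to estimate ground state energy:

1. The position uncertainty is approximately the confinement size:
   Δx ≈ L = 9.100e-11 m

2. From ΔxΔp ≥ ℏ/2, the minimum momentum uncertainty is:
   Δp ≈ ℏ/(2L) = 5.794e-25 kg·m/s

3. The kinetic energy is approximately:
   KE ≈ (Δp)²/(2m) = (5.794e-25)²/(2 × 9.109e-31 kg)
   KE ≈ 1.843e-19 J = 1.150 eV

This is an order-of-magnitude estimate of the ground state energy.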